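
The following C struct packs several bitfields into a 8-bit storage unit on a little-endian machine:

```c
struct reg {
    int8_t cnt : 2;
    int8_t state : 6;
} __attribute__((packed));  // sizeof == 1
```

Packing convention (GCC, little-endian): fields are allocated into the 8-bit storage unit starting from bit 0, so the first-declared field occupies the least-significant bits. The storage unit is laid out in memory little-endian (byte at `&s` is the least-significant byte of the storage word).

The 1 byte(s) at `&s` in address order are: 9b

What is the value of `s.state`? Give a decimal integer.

-26

[0]=0x9b (little-endian) → word 0x9b
cnt:2 @ bit 0 → (0x9b>>0)&0x3 = 0x3
state:6 @ bit 2 → (0x9b>>2)&0x3f = 0x26  ←
state signed 6b, MSB=1: 38 - 64 = -26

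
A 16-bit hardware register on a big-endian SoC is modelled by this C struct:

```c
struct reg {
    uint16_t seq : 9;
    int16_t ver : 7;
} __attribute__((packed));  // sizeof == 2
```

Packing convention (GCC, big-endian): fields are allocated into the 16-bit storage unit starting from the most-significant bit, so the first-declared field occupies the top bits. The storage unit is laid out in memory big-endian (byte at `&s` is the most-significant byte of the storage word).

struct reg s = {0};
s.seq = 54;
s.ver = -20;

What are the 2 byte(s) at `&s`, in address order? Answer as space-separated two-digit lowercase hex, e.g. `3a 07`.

seq (9b) val=54 bits=0x36 at bit 7: 0x1b00
ver (7b) val=-20 bits=0x6c at bit 0: 0x1b6c
word = 0x1b6c → big-endian bytes:
  [0]=0x1b  [1]=0x6c

1b 6c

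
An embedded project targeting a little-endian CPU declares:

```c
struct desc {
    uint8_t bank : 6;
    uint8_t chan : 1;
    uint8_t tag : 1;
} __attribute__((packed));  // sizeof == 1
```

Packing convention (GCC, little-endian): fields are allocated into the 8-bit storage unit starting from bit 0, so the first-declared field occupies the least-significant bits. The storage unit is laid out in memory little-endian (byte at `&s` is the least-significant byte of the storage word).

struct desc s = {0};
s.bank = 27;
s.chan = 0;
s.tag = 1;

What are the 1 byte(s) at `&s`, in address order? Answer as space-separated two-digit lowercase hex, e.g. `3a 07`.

[0+:6] bank=27 & 0x3f = 0x1b; word=0x1b
[6+:1] chan=0 & 0x1 = 0x0; word=0x1b
[7+:1] tag=1 & 0x1 = 0x1; word=0x9b
word = 0x9b → little-endian bytes:
  [0]=0x9b

9b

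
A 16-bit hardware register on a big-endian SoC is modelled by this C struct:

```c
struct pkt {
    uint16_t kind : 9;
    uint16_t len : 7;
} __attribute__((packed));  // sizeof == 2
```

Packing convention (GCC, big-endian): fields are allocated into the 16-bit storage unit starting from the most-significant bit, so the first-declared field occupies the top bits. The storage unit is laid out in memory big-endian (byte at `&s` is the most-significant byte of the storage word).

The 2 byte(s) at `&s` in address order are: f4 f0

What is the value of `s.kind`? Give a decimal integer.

489

[0]=0xf4 [1]=0xf0 (big-endian) → word 0xf4f0
kind:9 @ bit 7 → (0xf4f0>>7)&0x1ff = 0x1e9  ←
len:7 @ bit 0 → (0xf4f0>>0)&0x7f = 0x70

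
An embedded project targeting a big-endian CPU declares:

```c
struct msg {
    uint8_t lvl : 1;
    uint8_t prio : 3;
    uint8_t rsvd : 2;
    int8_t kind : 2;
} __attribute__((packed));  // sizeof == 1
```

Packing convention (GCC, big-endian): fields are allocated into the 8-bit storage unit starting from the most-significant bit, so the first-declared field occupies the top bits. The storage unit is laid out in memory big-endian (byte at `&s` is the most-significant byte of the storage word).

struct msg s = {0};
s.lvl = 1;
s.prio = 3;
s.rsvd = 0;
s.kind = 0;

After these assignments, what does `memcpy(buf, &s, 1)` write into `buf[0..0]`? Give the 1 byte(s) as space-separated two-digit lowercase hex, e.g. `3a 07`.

b0

[7+:1] lvl=1 & 0x1 = 0x1; word=0x80
[4+:3] prio=3 & 0x7 = 0x3; word=0xb0
[2+:2] rsvd=0 & 0x3 = 0x0; word=0xb0
[0+:2] kind=0 & 0x3 = 0x0; word=0xb0
word = 0xb0 → big-endian bytes:
  [0]=0xb0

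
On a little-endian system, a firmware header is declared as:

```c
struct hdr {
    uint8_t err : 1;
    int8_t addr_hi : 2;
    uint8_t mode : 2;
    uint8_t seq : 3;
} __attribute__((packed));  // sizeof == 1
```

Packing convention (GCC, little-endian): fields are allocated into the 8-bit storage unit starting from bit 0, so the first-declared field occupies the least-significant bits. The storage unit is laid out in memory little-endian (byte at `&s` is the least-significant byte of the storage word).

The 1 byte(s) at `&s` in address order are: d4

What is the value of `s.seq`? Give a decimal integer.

6

[0]=0xd4 (little-endian) → word 0xd4
err [0+:1] = (word>>0) & 0x1 = 0
addr_hi [1+:2] = (word>>1) & 0x3 = 2
mode [3+:2] = (word>>3) & 0x3 = 2
seq [5+:3] = (word>>5) & 0x7 = 6  ←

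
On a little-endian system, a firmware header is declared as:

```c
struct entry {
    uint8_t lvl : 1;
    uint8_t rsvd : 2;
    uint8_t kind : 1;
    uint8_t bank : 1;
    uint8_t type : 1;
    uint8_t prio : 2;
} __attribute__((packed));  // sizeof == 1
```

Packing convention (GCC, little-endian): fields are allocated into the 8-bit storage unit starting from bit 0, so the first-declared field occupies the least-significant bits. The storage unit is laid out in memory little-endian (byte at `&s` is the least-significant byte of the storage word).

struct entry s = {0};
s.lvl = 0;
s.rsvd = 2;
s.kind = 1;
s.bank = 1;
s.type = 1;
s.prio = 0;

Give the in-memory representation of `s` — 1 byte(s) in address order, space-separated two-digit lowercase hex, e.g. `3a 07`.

lvl (1b) val=0 bits=0x0 at bit 0: 0x00
rsvd (2b) val=2 bits=0x2 at bit 1: 0x04
kind (1b) val=1 bits=0x1 at bit 3: 0x0c
bank (1b) val=1 bits=0x1 at bit 4: 0x1c
type (1b) val=1 bits=0x1 at bit 5: 0x3c
prio (2b) val=0 bits=0x0 at bit 6: 0x3c
word = 0x3c → little-endian bytes:
  [0]=0x3c

3c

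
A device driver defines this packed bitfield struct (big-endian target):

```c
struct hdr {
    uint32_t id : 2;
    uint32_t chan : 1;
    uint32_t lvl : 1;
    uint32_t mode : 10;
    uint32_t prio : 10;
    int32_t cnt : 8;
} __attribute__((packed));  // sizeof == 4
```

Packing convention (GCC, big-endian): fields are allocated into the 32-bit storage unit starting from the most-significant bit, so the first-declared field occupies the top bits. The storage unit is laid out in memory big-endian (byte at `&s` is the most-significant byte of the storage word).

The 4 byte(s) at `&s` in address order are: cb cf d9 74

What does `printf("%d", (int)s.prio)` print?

985

[0]=0xcb [1]=0xcf [2]=0xd9 [3]=0x74 (big-endian) → word 0xcbcfd974
id:2 @ bit 30 → (0xcbcfd974>>30)&0x3 = 0x3
chan:1 @ bit 29 → (0xcbcfd974>>29)&0x1 = 0x0
lvl:1 @ bit 28 → (0xcbcfd974>>28)&0x1 = 0x0
mode:10 @ bit 18 → (0xcbcfd974>>18)&0x3ff = 0x2f3
prio:10 @ bit 8 → (0xcbcfd974>>8)&0x3ff = 0x3d9  ←
cnt:8 @ bit 0 → (0xcbcfd974>>0)&0xff = 0x74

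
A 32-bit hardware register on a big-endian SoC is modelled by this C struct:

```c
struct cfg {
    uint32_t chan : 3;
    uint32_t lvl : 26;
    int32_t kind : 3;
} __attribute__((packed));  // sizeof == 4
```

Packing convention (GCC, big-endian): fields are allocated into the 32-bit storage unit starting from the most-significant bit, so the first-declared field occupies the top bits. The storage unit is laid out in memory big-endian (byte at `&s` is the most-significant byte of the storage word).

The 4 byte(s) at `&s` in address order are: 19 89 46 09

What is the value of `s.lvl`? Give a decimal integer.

[0]=0x19 [1]=0x89 [2]=0x46 [3]=0x09 (big-endian) → word 0x19894609
chan [29+:3] = (word>>29) & 0x7 = 0
lvl [3+:26] = (word>>3) & 0x3ffffff = 53553345  ←
kind [0+:3] = (word>>0) & 0x7 = 1

53553345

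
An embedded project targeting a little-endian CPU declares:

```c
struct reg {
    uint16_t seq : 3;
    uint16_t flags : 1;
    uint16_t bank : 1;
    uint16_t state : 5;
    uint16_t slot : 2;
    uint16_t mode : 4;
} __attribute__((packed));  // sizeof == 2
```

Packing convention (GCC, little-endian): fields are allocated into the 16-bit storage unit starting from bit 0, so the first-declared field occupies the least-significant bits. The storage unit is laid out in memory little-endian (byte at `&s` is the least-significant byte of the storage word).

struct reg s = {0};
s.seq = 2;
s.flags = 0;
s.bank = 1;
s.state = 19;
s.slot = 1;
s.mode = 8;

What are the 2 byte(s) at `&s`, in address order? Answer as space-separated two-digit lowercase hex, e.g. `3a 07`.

72 86

[0+:3] seq=2 & 0x7 = 0x2; word=0x0002
[3+:1] flags=0 & 0x1 = 0x0; word=0x0002
[4+:1] bank=1 & 0x1 = 0x1; word=0x0012
[5+:5] state=19 & 0x1f = 0x13; word=0x0272
[10+:2] slot=1 & 0x3 = 0x1; word=0x0672
[12+:4] mode=8 & 0xf = 0x8; word=0x8672
word = 0x8672 → little-endian bytes:
  [0]=0x72  [1]=0x86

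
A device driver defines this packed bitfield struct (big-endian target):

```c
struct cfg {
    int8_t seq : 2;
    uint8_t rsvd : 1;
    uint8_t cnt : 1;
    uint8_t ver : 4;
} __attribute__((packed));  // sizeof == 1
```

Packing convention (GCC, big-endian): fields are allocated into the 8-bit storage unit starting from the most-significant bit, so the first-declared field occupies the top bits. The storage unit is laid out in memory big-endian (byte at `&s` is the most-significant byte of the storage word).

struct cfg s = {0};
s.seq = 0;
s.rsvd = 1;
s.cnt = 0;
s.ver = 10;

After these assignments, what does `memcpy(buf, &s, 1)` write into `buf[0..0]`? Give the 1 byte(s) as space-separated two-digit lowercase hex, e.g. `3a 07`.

seq:2 = 0 → 0x0 << 6 → word 0x00
rsvd:1 = 1 → 0x1 << 5 → word 0x20
cnt:1 = 0 → 0x0 << 4 → word 0x20
ver:4 = 10 → 0xa << 0 → word 0x2a
word = 0x2a → big-endian bytes:
  [0]=0x2a

2a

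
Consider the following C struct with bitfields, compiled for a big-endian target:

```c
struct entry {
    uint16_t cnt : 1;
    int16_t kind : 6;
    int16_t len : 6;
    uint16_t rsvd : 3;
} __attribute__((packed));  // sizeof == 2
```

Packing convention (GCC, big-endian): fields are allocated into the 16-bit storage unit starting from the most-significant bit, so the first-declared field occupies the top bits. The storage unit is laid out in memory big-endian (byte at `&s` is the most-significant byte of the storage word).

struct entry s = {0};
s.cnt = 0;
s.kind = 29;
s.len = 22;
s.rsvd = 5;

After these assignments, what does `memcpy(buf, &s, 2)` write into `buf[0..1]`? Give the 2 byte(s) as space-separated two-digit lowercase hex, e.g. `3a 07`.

3a b5

cnt (1b) val=0 bits=0x0 at bit 15: 0x0000
kind (6b) val=29 bits=0x1d at bit 9: 0x3a00
len (6b) val=22 bits=0x16 at bit 3: 0x3ab0
rsvd (3b) val=5 bits=0x5 at bit 0: 0x3ab5
word = 0x3ab5 → big-endian bytes:
  [0]=0x3a  [1]=0xb5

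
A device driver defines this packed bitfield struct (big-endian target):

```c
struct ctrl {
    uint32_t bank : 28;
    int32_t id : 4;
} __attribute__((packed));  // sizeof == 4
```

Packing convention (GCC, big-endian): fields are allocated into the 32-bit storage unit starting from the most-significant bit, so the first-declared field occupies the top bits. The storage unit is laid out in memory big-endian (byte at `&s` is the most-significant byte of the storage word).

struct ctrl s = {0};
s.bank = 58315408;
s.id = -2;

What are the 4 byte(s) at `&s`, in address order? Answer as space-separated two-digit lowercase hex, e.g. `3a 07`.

37 9d 29 0e

[4+:28] bank=58315408 & 0xfffffff = 0x379d290; word=0x379d2900
[0+:4] id=-2 & 0xf = 0xe; word=0x379d290e
word = 0x379d290e → big-endian bytes:
  [0]=0x37  [1]=0x9d  [2]=0x29  [3]=0x0e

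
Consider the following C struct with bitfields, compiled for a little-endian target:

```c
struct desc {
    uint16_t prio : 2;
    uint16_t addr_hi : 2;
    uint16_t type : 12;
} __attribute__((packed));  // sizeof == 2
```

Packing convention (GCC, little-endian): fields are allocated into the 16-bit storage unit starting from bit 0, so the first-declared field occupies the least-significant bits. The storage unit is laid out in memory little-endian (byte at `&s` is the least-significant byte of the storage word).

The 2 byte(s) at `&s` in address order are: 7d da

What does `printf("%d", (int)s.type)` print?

[0]=0x7d [1]=0xda (little-endian) → word 0xda7d
prio [0+:2] = (word>>0) & 0x3 = 1
addr_hi [2+:2] = (word>>2) & 0x3 = 3
type [4+:12] = (word>>4) & 0xfff = 3495  ←

3495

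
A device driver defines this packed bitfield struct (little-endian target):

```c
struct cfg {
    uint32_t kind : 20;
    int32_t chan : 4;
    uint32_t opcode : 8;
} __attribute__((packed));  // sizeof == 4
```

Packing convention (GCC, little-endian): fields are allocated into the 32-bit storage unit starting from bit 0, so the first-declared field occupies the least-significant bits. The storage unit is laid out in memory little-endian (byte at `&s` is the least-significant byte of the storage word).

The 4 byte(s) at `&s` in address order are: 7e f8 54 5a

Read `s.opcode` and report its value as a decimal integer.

90

[0]=0x7e [1]=0xf8 [2]=0x54 [3]=0x5a (little-endian) → word 0x5a54f87e
kind:20 @ bit 0 → (0x5a54f87e>>0)&0xfffff = 0x4f87e
chan:4 @ bit 20 → (0x5a54f87e>>20)&0xf = 0x5
opcode:8 @ bit 24 → (0x5a54f87e>>24)&0xff = 0x5a  ←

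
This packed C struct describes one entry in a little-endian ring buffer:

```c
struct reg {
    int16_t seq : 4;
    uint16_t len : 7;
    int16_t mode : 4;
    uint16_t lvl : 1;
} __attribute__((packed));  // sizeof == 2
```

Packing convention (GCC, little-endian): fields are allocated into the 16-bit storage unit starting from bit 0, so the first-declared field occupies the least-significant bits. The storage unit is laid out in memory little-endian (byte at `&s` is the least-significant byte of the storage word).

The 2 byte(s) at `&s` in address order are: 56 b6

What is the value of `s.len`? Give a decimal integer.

101

[0]=0x56 [1]=0xb6 (little-endian) → word 0xb656
seq [0+:4] = (word>>0) & 0xf = 6
len [4+:7] = (word>>4) & 0x7f = 101  ←
mode [11+:4] = (word>>11) & 0xf = 6
lvl [15+:1] = (word>>15) & 0x1 = 1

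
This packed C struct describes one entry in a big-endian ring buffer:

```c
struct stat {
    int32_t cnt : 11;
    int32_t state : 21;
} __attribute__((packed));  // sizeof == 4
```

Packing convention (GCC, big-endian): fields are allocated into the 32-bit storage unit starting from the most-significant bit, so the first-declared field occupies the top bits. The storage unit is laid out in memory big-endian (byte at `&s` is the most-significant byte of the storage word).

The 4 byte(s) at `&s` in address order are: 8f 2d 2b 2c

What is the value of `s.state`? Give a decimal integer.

[0]=0x8f [1]=0x2d [2]=0x2b [3]=0x2c (big-endian) → word 0x8f2d2b2c
cnt [21+:11] = (word>>21) & 0x7ff = 1145
state [0+:21] = (word>>0) & 0x1fffff = 863020  ←
state signed 21b, MSB=0: value = 863020

863020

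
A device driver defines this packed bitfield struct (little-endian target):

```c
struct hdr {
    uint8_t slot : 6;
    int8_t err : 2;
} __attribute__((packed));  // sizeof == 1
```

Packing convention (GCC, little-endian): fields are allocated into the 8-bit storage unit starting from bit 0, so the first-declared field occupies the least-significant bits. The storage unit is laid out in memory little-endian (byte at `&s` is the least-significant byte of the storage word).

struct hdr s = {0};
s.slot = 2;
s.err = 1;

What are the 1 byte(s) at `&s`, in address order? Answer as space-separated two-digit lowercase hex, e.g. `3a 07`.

42

slot:6 = 2 → 0x2 << 0 → word 0x02
err:2 = 1 → 0x1 << 6 → word 0x42
word = 0x42 → little-endian bytes:
  [0]=0x42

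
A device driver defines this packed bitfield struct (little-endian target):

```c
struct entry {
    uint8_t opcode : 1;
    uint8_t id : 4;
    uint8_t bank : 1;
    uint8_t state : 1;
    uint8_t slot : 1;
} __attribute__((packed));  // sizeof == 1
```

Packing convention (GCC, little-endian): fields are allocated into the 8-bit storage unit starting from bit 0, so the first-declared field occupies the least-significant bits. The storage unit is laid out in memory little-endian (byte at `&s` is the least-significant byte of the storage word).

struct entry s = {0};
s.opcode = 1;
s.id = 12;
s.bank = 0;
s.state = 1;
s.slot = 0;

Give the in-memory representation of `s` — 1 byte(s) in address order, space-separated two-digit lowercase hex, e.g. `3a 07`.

59

opcode (1b) val=1 bits=0x1 at bit 0: 0x01
id (4b) val=12 bits=0xc at bit 1: 0x19
bank (1b) val=0 bits=0x0 at bit 5: 0x19
state (1b) val=1 bits=0x1 at bit 6: 0x59
slot (1b) val=0 bits=0x0 at bit 7: 0x59
word = 0x59 → little-endian bytes:
  [0]=0x59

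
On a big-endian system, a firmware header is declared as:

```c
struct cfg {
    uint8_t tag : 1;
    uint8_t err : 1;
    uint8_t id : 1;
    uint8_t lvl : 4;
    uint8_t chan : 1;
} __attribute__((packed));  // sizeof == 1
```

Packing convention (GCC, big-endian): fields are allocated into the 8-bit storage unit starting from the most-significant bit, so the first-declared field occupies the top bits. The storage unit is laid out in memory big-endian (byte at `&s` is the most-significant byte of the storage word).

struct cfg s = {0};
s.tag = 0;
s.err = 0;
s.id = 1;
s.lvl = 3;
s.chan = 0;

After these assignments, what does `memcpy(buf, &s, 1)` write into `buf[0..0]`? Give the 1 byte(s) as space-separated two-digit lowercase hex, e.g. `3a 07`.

[7+:1] tag=0 & 0x1 = 0x0; word=0x00
[6+:1] err=0 & 0x1 = 0x0; word=0x00
[5+:1] id=1 & 0x1 = 0x1; word=0x20
[1+:4] lvl=3 & 0xf = 0x3; word=0x26
[0+:1] chan=0 & 0x1 = 0x0; word=0x26
word = 0x26 → big-endian bytes:
  [0]=0x26

26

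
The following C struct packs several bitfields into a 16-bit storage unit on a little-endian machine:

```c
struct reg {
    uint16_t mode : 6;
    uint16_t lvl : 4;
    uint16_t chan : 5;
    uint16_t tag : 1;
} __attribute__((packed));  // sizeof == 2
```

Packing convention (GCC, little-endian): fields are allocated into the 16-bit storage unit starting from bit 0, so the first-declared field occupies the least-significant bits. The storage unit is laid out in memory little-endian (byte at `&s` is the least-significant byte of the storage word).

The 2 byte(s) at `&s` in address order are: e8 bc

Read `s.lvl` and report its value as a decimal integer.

[0]=0xe8 [1]=0xbc (little-endian) → word 0xbce8
mode:6 @ bit 0 → (0xbce8>>0)&0x3f = 0x28
lvl:4 @ bit 6 → (0xbce8>>6)&0xf = 0x3  ←
chan:5 @ bit 10 → (0xbce8>>10)&0x1f = 0xf
tag:1 @ bit 15 → (0xbce8>>15)&0x1 = 0x1

3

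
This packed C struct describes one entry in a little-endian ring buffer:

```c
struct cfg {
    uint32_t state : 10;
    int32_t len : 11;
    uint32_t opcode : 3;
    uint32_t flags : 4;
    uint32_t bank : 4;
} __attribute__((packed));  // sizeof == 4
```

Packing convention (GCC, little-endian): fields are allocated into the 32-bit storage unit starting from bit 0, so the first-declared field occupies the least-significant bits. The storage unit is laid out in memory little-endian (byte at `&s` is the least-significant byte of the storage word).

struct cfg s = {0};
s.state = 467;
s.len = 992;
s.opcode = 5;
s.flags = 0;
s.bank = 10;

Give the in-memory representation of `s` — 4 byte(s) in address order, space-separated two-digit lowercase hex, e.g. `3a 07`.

[0+:10] state=467 & 0x3ff = 0x1d3; word=0x000001d3
[10+:11] len=992 & 0x7ff = 0x3e0; word=0x000f81d3
[21+:3] opcode=5 & 0x7 = 0x5; word=0x00af81d3
[24+:4] flags=0 & 0xf = 0x0; word=0x00af81d3
[28+:4] bank=10 & 0xf = 0xa; word=0xa0af81d3
word = 0xa0af81d3 → little-endian bytes:
  [0]=0xd3  [1]=0x81  [2]=0xaf  [3]=0xa0

d3 81 af a0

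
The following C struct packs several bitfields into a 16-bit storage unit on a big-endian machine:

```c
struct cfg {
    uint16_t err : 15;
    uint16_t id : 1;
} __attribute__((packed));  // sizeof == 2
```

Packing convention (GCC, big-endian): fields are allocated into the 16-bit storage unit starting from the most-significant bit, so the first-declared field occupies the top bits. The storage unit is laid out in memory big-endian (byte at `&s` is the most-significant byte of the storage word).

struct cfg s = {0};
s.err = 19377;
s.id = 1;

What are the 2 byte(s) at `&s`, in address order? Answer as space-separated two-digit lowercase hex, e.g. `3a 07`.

err (15b) val=19377 bits=0x4bb1 at bit 1: 0x9762
id (1b) val=1 bits=0x1 at bit 0: 0x9763
word = 0x9763 → big-endian bytes:
  [0]=0x97  [1]=0x63

97 63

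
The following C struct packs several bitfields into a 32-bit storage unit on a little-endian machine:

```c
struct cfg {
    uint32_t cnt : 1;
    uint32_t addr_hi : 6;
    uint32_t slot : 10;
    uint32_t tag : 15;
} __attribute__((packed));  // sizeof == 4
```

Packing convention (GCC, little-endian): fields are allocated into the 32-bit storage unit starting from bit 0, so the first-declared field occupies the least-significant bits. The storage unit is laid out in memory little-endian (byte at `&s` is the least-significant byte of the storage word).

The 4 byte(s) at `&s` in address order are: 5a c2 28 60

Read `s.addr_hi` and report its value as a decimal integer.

[0]=0x5a [1]=0xc2 [2]=0x28 [3]=0x60 (little-endian) → word 0x6028c25a
cnt:1 @ bit 0 → (0x6028c25a>>0)&0x1 = 0x0
addr_hi:6 @ bit 1 → (0x6028c25a>>1)&0x3f = 0x2d  ←
slot:10 @ bit 7 → (0x6028c25a>>7)&0x3ff = 0x184
tag:15 @ bit 17 → (0x6028c25a>>17)&0x7fff = 0x3014

45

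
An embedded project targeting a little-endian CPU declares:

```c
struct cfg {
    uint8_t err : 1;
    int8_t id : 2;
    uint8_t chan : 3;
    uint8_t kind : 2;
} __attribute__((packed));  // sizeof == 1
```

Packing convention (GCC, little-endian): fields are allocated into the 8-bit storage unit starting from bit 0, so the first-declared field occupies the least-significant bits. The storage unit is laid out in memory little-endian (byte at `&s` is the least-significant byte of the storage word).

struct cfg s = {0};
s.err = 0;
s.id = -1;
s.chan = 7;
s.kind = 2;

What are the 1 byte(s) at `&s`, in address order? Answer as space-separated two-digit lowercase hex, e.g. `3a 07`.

be

err:1 = 0 → 0x0 << 0 → word 0x00
id:2 = -1 → 0x3 << 1 → word 0x06
chan:3 = 7 → 0x7 << 3 → word 0x3e
kind:2 = 2 → 0x2 << 6 → word 0xbe
word = 0xbe → little-endian bytes:
  [0]=0xbe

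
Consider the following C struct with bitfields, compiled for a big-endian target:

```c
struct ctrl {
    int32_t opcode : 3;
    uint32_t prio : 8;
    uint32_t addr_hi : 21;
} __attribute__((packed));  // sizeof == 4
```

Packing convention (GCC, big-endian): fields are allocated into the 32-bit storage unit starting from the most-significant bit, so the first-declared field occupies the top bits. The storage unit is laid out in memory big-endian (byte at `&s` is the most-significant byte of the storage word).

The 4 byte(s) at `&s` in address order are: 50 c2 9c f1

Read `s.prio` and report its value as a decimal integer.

134

[0]=0x50 [1]=0xc2 [2]=0x9c [3]=0xf1 (big-endian) → word 0x50c29cf1
opcode:3 @ bit 29 → (0x50c29cf1>>29)&0x7 = 0x2
prio:8 @ bit 21 → (0x50c29cf1>>21)&0xff = 0x86  ←
addr_hi:21 @ bit 0 → (0x50c29cf1>>0)&0x1fffff = 0x29cf1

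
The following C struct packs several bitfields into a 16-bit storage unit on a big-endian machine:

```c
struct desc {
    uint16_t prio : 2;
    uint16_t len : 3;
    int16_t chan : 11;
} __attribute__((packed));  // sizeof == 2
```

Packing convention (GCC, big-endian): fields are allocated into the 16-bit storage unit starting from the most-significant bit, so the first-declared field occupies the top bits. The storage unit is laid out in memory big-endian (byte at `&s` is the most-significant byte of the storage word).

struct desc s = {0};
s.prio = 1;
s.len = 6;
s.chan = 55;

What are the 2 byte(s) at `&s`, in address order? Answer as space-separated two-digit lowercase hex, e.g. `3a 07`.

prio (2b) val=1 bits=0x1 at bit 14: 0x4000
len (3b) val=6 bits=0x6 at bit 11: 0x7000
chan (11b) val=55 bits=0x37 at bit 0: 0x7037
word = 0x7037 → big-endian bytes:
  [0]=0x70  [1]=0x37

70 37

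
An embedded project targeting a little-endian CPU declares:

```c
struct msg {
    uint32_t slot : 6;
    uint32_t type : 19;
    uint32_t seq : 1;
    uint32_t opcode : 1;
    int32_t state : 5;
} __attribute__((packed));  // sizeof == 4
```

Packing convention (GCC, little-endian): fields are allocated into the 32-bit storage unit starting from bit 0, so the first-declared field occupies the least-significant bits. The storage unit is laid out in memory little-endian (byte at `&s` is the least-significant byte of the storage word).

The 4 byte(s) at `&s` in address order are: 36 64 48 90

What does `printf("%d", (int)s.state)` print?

[0]=0x36 [1]=0x64 [2]=0x48 [3]=0x90 (little-endian) → word 0x90486436
slot [0+:6] = (word>>0) & 0x3f = 54
type [6+:19] = (word>>6) & 0x7ffff = 74128
seq [25+:1] = (word>>25) & 0x1 = 0
opcode [26+:1] = (word>>26) & 0x1 = 0
state [27+:5] = (word>>27) & 0x1f = 18  ←
state signed 5b, MSB=1: 18 - 32 = -14

-14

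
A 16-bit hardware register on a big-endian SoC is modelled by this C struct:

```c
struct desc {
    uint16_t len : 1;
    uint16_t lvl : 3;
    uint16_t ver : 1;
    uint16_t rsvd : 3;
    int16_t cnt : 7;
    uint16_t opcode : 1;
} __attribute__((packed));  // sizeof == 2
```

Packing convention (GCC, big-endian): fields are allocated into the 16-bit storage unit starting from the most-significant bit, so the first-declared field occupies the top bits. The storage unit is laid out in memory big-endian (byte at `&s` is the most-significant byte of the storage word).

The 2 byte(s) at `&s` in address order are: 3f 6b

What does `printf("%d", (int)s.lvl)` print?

3

[0]=0x3f [1]=0x6b (big-endian) → word 0x3f6b
len [15+:1] = (word>>15) & 0x1 = 0
lvl [12+:3] = (word>>12) & 0x7 = 3  ←
ver [11+:1] = (word>>11) & 0x1 = 1
rsvd [8+:3] = (word>>8) & 0x7 = 7
cnt [1+:7] = (word>>1) & 0x7f = 53
opcode [0+:1] = (word>>0) & 0x1 = 1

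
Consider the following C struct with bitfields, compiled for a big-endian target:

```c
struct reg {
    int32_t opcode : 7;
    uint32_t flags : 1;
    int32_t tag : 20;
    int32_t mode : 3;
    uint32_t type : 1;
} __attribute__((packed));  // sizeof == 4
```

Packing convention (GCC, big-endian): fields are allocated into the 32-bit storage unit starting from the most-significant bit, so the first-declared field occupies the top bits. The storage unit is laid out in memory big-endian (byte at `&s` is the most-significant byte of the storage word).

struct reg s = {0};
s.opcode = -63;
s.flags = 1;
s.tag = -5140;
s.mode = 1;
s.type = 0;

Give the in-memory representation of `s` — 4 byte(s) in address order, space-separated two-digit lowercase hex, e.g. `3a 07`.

83 fe be c2

opcode:7 = -63 → 0x41 << 25 → word 0x82000000
flags:1 = 1 → 0x1 << 24 → word 0x83000000
tag:20 = -5140 → 0xfebec << 4 → word 0x83febec0
mode:3 = 1 → 0x1 << 1 → word 0x83febec2
type:1 = 0 → 0x0 << 0 → word 0x83febec2
word = 0x83febec2 → big-endian bytes:
  [0]=0x83  [1]=0xfe  [2]=0xbe  [3]=0xc2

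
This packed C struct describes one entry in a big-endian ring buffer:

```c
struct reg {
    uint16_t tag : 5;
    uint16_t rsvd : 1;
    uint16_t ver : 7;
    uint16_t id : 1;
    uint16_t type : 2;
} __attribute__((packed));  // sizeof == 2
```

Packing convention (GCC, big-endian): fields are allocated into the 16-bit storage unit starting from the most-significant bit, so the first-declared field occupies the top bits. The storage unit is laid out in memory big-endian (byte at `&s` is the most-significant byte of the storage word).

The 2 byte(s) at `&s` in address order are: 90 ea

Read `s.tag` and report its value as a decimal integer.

[0]=0x90 [1]=0xea (big-endian) → word 0x90ea
tag:5 @ bit 11 → (0x90ea>>11)&0x1f = 0x12  ←
rsvd:1 @ bit 10 → (0x90ea>>10)&0x1 = 0x0
ver:7 @ bit 3 → (0x90ea>>3)&0x7f = 0x1d
id:1 @ bit 2 → (0x90ea>>2)&0x1 = 0x0
type:2 @ bit 0 → (0x90ea>>0)&0x3 = 0x2

18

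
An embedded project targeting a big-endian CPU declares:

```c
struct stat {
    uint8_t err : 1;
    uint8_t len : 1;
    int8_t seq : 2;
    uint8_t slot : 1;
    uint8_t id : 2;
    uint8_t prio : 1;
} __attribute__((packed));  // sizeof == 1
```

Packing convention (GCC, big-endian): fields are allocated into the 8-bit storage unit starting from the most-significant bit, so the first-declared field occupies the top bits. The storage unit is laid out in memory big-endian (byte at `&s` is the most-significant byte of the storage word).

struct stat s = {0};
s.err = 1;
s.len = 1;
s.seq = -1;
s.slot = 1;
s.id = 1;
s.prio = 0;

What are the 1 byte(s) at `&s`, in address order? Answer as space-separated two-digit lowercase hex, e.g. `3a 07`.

err:1 = 1 → 0x1 << 7 → word 0x80
len:1 = 1 → 0x1 << 6 → word 0xc0
seq:2 = -1 → 0x3 << 4 → word 0xf0
slot:1 = 1 → 0x1 << 3 → word 0xf8
id:2 = 1 → 0x1 << 1 → word 0xfa
prio:1 = 0 → 0x0 << 0 → word 0xfa
word = 0xfa → big-endian bytes:
  [0]=0xfa

fa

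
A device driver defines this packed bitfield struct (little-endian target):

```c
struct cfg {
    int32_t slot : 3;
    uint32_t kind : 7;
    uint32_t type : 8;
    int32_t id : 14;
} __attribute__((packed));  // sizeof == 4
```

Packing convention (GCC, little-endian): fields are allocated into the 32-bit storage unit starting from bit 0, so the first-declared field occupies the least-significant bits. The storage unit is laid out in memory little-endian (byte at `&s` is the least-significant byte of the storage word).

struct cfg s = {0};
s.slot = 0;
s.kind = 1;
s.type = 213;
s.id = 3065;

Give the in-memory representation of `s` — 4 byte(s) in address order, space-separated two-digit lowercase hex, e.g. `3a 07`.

slot:3 = 0 → 0x0 << 0 → word 0x00000000
kind:7 = 1 → 0x1 << 3 → word 0x00000008
type:8 = 213 → 0xd5 << 10 → word 0x00035408
id:14 = 3065 → 0xbf9 << 18 → word 0x2fe75408
word = 0x2fe75408 → little-endian bytes:
  [0]=0x08  [1]=0x54  [2]=0xe7  [3]=0x2f

08 54 e7 2f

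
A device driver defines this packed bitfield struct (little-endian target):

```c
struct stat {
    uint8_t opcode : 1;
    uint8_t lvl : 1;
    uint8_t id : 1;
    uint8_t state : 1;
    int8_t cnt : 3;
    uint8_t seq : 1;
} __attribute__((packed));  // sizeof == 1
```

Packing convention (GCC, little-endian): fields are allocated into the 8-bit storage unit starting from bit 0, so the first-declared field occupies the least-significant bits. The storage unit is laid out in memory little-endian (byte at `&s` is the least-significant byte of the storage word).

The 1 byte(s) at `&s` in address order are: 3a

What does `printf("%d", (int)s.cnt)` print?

3

[0]=0x3a (little-endian) → word 0x3a
opcode [0+:1] = (word>>0) & 0x1 = 0
lvl [1+:1] = (word>>1) & 0x1 = 1
id [2+:1] = (word>>2) & 0x1 = 0
state [3+:1] = (word>>3) & 0x1 = 1
cnt [4+:3] = (word>>4) & 0x7 = 3  ←
seq [7+:1] = (word>>7) & 0x1 = 0
cnt signed 3b, MSB=0: value = 3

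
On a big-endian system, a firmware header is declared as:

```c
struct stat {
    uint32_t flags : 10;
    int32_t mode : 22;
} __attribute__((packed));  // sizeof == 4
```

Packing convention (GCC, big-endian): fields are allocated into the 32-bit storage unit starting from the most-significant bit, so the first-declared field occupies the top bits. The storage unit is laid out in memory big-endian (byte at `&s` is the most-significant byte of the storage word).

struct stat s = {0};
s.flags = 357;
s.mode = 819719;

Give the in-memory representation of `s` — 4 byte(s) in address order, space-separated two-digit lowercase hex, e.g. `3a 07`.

[22+:10] flags=357 & 0x3ff = 0x165; word=0x59400000
[0+:22] mode=819719 & 0x3fffff = 0xc8207; word=0x594c8207
word = 0x594c8207 → big-endian bytes:
  [0]=0x59  [1]=0x4c  [2]=0x82  [3]=0x07

59 4c 82 07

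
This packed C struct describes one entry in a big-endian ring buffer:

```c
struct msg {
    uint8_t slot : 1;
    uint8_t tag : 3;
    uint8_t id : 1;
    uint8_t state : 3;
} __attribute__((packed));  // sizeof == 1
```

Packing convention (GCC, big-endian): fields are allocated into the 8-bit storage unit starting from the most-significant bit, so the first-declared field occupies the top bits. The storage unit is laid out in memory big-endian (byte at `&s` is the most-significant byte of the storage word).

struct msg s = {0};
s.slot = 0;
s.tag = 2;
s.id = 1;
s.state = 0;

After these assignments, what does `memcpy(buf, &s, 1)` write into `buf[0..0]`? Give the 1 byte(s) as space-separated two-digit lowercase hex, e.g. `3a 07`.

[7+:1] slot=0 & 0x1 = 0x0; word=0x00
[4+:3] tag=2 & 0x7 = 0x2; word=0x20
[3+:1] id=1 & 0x1 = 0x1; word=0x28
[0+:3] state=0 & 0x7 = 0x0; word=0x28
word = 0x28 → big-endian bytes:
  [0]=0x28

28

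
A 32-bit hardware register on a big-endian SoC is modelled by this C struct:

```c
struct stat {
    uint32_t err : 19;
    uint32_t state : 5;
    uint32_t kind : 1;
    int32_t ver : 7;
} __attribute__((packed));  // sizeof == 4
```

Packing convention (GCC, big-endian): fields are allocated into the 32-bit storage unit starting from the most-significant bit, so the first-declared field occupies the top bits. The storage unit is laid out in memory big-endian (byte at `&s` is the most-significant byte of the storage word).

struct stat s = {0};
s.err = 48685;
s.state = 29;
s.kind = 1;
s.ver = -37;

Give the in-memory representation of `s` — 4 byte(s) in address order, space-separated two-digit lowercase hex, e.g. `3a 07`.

[13+:19] err=48685 & 0x7ffff = 0xbe2d; word=0x17c5a000
[8+:5] state=29 & 0x1f = 0x1d; word=0x17c5bd00
[7+:1] kind=1 & 0x1 = 0x1; word=0x17c5bd80
[0+:7] ver=-37 & 0x7f = 0x5b; word=0x17c5bddb
word = 0x17c5bddb → big-endian bytes:
  [0]=0x17  [1]=0xc5  [2]=0xbd  [3]=0xdb

17 c5 bd db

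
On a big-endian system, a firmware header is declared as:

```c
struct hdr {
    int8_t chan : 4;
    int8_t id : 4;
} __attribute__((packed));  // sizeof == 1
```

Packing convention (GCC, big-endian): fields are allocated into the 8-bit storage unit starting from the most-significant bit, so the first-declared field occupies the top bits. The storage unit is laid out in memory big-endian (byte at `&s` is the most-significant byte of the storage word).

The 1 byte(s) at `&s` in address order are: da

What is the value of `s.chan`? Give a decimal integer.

-3

[0]=0xda (big-endian) → word 0xda
chan:4 @ bit 4 → (0xda>>4)&0xf = 0xd  ←
id:4 @ bit 0 → (0xda>>0)&0xf = 0xa
chan signed 4b, MSB=1: 13 - 16 = -3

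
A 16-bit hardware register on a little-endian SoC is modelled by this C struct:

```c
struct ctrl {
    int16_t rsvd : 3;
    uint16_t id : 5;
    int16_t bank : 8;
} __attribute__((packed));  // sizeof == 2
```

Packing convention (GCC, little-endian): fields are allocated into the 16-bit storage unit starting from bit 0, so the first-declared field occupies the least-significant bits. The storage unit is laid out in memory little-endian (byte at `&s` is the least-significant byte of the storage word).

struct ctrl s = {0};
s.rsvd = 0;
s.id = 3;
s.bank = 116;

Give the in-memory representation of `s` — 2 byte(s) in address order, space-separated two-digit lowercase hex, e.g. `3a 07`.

18 74

[0+:3] rsvd=0 & 0x7 = 0x0; word=0x0000
[3+:5] id=3 & 0x1f = 0x3; word=0x0018
[8+:8] bank=116 & 0xff = 0x74; word=0x7418
word = 0x7418 → little-endian bytes:
  [0]=0x18  [1]=0x74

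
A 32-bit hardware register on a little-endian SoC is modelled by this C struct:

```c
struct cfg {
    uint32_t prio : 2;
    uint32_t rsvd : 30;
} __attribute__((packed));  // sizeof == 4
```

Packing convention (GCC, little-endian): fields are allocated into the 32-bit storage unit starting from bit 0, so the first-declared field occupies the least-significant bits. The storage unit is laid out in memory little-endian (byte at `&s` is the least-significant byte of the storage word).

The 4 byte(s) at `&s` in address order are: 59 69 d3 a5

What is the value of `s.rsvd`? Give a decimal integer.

695523926

[0]=0x59 [1]=0x69 [2]=0xd3 [3]=0xa5 (little-endian) → word 0xa5d36959
prio:2 @ bit 0 → (0xa5d36959>>0)&0x3 = 0x1
rsvd:30 @ bit 2 → (0xa5d36959>>2)&0x3fffffff = 0x2974da56  ←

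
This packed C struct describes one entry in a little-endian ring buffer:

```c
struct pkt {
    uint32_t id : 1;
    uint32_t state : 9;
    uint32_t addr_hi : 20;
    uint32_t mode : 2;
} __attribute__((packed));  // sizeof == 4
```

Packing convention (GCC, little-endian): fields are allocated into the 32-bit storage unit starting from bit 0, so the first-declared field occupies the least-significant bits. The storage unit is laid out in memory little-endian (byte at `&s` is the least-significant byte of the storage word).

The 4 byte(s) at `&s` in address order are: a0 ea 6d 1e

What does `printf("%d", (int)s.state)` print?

336

[0]=0xa0 [1]=0xea [2]=0x6d [3]=0x1e (little-endian) → word 0x1e6deaa0
id [0+:1] = (word>>0) & 0x1 = 0
state [1+:9] = (word>>1) & 0x1ff = 336  ←
addr_hi [10+:20] = (word>>10) & 0xfffff = 498554
mode [30+:2] = (word>>30) & 0x3 = 0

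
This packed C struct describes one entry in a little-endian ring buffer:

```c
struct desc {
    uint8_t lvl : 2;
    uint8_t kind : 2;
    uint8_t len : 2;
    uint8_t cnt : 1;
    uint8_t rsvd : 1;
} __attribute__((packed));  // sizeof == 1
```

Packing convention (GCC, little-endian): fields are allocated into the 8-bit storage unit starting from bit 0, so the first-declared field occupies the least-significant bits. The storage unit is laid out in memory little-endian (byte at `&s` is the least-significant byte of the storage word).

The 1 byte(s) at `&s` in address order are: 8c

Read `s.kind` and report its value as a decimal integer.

3

[0]=0x8c (little-endian) → word 0x8c
lvl:2 @ bit 0 → (0x8c>>0)&0x3 = 0x0
kind:2 @ bit 2 → (0x8c>>2)&0x3 = 0x3  ←
len:2 @ bit 4 → (0x8c>>4)&0x3 = 0x0
cnt:1 @ bit 6 → (0x8c>>6)&0x1 = 0x0
rsvd:1 @ bit 7 → (0x8c>>7)&0x1 = 0x1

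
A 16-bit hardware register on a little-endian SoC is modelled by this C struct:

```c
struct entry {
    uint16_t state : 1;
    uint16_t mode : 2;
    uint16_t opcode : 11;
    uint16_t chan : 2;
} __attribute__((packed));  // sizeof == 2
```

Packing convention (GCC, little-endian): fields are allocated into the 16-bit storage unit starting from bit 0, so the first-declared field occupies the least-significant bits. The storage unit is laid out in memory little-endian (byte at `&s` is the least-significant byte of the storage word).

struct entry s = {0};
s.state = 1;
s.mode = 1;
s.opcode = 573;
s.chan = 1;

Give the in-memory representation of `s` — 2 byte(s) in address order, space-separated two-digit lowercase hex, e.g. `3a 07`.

eb 51

state:1 = 1 → 0x1 << 0 → word 0x0001
mode:2 = 1 → 0x1 << 1 → word 0x0003
opcode:11 = 573 → 0x23d << 3 → word 0x11eb
chan:2 = 1 → 0x1 << 14 → word 0x51eb
word = 0x51eb → little-endian bytes:
  [0]=0xeb  [1]=0x51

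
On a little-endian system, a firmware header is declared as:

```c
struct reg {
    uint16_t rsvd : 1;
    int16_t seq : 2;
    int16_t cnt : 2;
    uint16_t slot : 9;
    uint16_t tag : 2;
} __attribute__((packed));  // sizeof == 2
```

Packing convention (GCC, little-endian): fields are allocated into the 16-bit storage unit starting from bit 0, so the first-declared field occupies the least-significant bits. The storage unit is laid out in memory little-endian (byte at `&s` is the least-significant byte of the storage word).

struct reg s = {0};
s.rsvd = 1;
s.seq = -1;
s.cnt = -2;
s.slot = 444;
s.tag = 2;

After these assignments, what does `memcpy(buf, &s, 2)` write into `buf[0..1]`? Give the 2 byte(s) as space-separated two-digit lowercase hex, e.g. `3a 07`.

rsvd:1 = 1 → 0x1 << 0 → word 0x0001
seq:2 = -1 → 0x3 << 1 → word 0x0007
cnt:2 = -2 → 0x2 << 3 → word 0x0017
slot:9 = 444 → 0x1bc << 5 → word 0x3797
tag:2 = 2 → 0x2 << 14 → word 0xb797
word = 0xb797 → little-endian bytes:
  [0]=0x97  [1]=0xb7

97 b7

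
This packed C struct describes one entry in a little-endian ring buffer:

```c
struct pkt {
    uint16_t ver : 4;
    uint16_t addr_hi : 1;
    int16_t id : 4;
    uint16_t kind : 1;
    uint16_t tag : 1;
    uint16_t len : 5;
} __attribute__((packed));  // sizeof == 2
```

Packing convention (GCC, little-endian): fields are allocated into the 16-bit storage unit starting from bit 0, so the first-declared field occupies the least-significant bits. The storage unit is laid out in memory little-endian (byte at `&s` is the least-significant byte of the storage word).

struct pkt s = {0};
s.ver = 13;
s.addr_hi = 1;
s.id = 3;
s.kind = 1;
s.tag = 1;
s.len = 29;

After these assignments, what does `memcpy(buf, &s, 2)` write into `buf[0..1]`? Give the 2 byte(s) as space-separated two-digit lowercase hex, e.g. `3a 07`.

ver (4b) val=13 bits=0xd at bit 0: 0x000d
addr_hi (1b) val=1 bits=0x1 at bit 4: 0x001d
id (4b) val=3 bits=0x3 at bit 5: 0x007d
kind (1b) val=1 bits=0x1 at bit 9: 0x027d
tag (1b) val=1 bits=0x1 at bit 10: 0x067d
len (5b) val=29 bits=0x1d at bit 11: 0xee7d
word = 0xee7d → little-endian bytes:
  [0]=0x7d  [1]=0xee

7d ee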